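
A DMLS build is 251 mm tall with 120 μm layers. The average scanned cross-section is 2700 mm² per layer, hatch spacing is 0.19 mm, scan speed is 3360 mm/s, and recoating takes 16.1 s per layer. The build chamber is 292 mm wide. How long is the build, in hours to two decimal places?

11.81 hours

Layer count = ceil(251 / 0.12) = 2092.
Per-layer scan distance = 2700 / 0.19, so 14210.5 mm.
Per-layer scan time: 14210.5 / 3360 → 4.2293 s.
Per-layer time: 4.2293 + 16.1 → 20.3293 s.
2092 layers × 20.3293 s/layer = 42528.8956 s, i.e. 11.81 hours.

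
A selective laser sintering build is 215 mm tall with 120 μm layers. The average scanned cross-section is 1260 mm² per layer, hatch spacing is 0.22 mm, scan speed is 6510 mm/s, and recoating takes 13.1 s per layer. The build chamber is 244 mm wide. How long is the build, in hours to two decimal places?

Number of layers: 215 / 0.12 → 1792 (rounded up).
Scan path per layer: 1260 / 0.22 → 5727.3 mm.
Per-layer scan time: 5727.3 / 6510 → 0.8798 s.
Layer cycle: 0.8798 + 13.1 → 13.9798 s.
Total: 1792 × 13.9798 s = 25051.8016 s → 6.96 hours.

6.96 hours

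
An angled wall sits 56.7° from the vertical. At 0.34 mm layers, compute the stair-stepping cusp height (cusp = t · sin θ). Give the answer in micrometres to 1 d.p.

h_c = t·sin θ = 0.34 × 0.8358 = 0.284172 mm (284.2 μm).

284.2 μm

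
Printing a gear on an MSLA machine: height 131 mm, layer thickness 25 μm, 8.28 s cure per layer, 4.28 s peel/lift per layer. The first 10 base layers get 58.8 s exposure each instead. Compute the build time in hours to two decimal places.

18.42 hours

Number of layers: 131 / 0.025 → 5240 (rounded up).
Burn-in layers: 10 × (58.8 + 4.28) → 630.8 s.
Remaining layers: 5230 × (8.28 + 4.28) → 65688.8 s.
Sum: 630.8 + 65688.8 = 66319.6 s → 18.42 hours.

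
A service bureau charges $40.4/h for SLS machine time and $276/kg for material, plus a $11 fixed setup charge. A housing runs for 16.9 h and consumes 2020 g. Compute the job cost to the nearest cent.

$1251.28

Machine cost = 40.4 × 16.9, so $682.76.
Material cost = 276 × 2020/1000 = $557.52.
Adding setup: 682.76 + 557.52 + 11 → $1251.28.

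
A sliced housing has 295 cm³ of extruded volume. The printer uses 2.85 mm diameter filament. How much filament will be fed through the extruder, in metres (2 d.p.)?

46.24 m

Filament cross-section = π × (2.85/2)² = 6.3794 mm².
L = 295000 mm³ / 6.3794 mm² = 46242.59 mm, i.e. 46.24 m.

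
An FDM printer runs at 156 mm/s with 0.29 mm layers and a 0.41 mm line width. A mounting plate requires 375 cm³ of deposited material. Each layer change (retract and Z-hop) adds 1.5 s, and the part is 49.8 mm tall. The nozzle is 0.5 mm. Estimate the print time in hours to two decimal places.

Extrusion cross-section = 0.29 × 0.41 = 0.1189 mm².
Total extruded path = 375000/0.1189 = 3153910.8 mm.
Time extruding = 3153910.8 / 156 = 20217.4 s.
Layers = ⌈49.8/0.29⌉ = 172.
Non-print overhead = 172 × 1.5, so 258 s.
Total = 20217.4 + 258 = 20475.4 s = 5.69 hours.

5.69 hours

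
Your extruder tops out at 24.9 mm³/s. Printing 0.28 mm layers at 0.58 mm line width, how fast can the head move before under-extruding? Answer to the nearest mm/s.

Extrusion cross-section: 0.28 × 0.58 → 0.1624 mm².
v_max = Q/A = 24.9/0.1624 = 153.33 mm/s → 153 mm/s.

153 mm/s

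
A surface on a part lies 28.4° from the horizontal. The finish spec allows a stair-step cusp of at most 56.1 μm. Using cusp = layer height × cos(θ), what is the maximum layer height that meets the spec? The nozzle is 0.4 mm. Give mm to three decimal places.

0.064 mm

Layer height = cusp / cos(28.4°) = 0.0561 / 0.8796 = 0.064 mm.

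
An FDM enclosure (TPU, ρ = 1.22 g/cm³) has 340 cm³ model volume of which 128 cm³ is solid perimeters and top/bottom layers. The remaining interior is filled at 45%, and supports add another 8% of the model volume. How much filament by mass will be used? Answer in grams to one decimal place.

Volume inside the shell: 340 − 128 → 212 cm³.
Infill deposited: 0.45 × 212 → 95.4 cm³.
Support = 0.08 × 340, so 27.2 cm³.
Deposited volume: 128 + 95.4 + 27.2 → 250.6 cm³.
Mass = 250.6 × 1.22, so 305.732 g.

305.7 g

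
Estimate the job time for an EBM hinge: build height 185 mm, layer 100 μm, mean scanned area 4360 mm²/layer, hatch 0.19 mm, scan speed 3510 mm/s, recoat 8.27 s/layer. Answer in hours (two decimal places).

7.61 hours

Layers = ⌈185/0.1⌉ = 1850.
Hatch length per layer = 4360 / 0.19, so 22947.4 mm.
Per-layer scan time: 22947.4 / 3510 → 6.5377 s.
Per-layer time = 6.5377 + 8.27 = 14.8077 s.
1850 layers × 14.8077 s/layer = 27394.245 s, i.e. 7.61 hours.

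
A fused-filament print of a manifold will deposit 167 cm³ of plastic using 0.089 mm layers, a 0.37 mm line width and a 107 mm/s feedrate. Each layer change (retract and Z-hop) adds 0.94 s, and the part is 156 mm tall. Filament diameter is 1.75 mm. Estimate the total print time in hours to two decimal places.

Bead cross-section = 0.089 × 0.37 = 0.03293 mm².
Path length: 167000 mm³ / 0.03293 mm² → 5071363.5 mm.
Extrusion time = 5071363.5 / 107, so 47395.9 s.
Layer count = ceil(156 / 0.089) = 1753.
Non-print overhead = 1753 × 0.94 = 1647.82 s.
Total = 47395.9 + 1647.82 = 49043.72 s = 13.62 hours.

13.62 hours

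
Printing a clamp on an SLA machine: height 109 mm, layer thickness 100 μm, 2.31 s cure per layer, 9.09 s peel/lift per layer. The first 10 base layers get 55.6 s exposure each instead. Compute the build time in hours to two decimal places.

3.60 hours

Layer count = ceil(109 / 0.1) = 1090.
Base layers = 10 × (55.6 + 9.09), so 646.9 s.
Regular layers = 1080 × (2.31 + 9.09) = 12312 s.
Total = 646.9 + 12312 = 12958.9 s = 3.60 hours.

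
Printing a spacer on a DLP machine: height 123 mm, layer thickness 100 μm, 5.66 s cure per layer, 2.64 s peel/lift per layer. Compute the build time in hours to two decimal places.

Layers = ⌈123/0.1⌉ = 1230.
Each layer takes = 5.66 + 2.64 = 8.3 s.
Build time: 1230 × 8.3 s = 10209 s, i.e. 2.84 hours.

2.84 hours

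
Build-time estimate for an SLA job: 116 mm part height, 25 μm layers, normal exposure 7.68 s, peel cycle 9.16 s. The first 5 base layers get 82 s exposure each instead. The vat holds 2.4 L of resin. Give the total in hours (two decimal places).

Number of layers: 116 / 0.025 → 4640 (rounded up).
Base layers = 5 × (82 + 9.16), so 455.8 s.
Regular layers: 4635 × (7.68 + 9.16) → 78053.4 s.
Sum: 455.8 + 78053.4 = 78509.2 s → 21.81 hours.

21.81 hours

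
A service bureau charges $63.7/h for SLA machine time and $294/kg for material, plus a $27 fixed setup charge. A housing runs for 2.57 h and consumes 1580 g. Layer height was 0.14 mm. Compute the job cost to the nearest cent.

Machine cost = 63.7 × 2.57, so $163.709.
Material cost: 294 × 1580/1000 → $464.52.
Total = 163.709 + 464.52 + 27 = 655.229 ≈ $655.23.

$655.23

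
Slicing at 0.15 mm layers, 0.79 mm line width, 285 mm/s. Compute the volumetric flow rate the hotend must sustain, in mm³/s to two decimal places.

33.77

Bead cross-section = 0.15 × 0.79 = 0.1185 mm².
Q = v·A = 285 × 0.1185 = 33.77 mm³/s.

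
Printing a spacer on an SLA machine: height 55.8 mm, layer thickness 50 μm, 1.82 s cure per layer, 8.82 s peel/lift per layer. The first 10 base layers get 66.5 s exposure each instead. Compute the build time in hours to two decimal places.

3.48 hours

Layers = ⌈55.8/0.05⌉ = 1116.
Bottom layers = 10 × (66.5 + 8.82) = 753.2 s.
Normal layers = 1106 × (1.82 + 8.82), so 11767.84 s.
Total = 753.2 + 11767.84 = 12521.04 s = 3.48 hours.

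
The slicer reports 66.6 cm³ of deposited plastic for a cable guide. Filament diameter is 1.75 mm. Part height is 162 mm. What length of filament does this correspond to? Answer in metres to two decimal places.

Filament cross-section = π × (1.75/2)² = 2.4053 mm².
Length = 66.6 cm³ / 2.4053 mm² = 66600 / 2.4053 = 27688.85 mm = 27.69 m.

27.69 m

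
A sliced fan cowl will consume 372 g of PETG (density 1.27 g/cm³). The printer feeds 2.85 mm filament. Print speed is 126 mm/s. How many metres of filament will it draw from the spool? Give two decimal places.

45.92 m

Extruded volume: 372/1.27 = 292.9134 cm³ (292913.4 mm³).
Filament cross-section = π × (2.85/2)² = 6.3794 mm².
Length = 292913.4 / 6.3794 = 45915.51 mm = 45.92 m.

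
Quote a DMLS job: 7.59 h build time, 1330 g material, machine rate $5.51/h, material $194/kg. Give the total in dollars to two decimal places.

Machine cost = 5.51 × 7.59, so $41.8209.
Feedstock cost: 194 × 1330/1000 → $258.02.
Total = 41.8209 + 258.02 = 299.8409 ≈ $299.84.

$299.84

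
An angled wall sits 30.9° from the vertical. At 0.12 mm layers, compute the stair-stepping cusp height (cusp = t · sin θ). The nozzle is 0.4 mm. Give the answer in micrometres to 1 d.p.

61.6 μm

Cusp = layer height × sin(30.9°) = 0.12 × 0.5135 = 0.06162 mm = 61.6 μm.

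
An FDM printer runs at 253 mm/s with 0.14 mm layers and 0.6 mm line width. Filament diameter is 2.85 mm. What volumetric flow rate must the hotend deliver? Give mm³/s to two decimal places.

Bead cross-section: 0.14 × 0.6 → 0.084 mm².
Q = v·A = 253 × 0.084 = 21.25 mm³/s.

21.25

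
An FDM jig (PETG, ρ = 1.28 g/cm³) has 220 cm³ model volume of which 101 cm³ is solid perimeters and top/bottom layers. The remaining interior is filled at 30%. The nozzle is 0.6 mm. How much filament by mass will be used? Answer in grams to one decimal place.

175.0 g

Interior volume: 220 − 101 → 119 cm³.
Deposited infill = 0.30 × 119 = 35.7 cm³.
Total printed volume: 101 + 35.7 → 136.7 cm³.
Mass: 136.7 × 1.28 → 174.976 g.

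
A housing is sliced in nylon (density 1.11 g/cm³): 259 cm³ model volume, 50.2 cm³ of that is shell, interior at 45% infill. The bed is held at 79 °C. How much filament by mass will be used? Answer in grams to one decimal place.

Volume inside the shell: 259 − 50.2 → 208.8 cm³.
Infill deposited = 0.45 × 208.8, so 93.96 cm³.
Deposited volume = 50.2 + 93.96, so 144.16 cm³.
Mass: 144.16 × 1.11 → 160.0176 g.

160.0 g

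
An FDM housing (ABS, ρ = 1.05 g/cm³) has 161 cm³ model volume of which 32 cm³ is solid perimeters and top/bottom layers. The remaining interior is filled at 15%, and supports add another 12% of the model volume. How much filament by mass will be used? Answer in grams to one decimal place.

74.2 g

Infill region = 161 − 32 = 129 cm³.
Infill deposited: 0.15 × 129 → 19.35 cm³.
Support = 0.12 × 161, so 19.32 cm³.
Total extruded: 32 + 19.35 + 19.32 → 70.67 cm³.
Mass = 70.67 × 1.05 = 74.2035 g.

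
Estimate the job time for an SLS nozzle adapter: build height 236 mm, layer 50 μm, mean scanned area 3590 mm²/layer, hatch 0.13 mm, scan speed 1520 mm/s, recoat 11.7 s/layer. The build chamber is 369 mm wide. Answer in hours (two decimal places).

39.16 hours

Number of layers: 236 / 0.05 → 4720 (rounded up).
Per-layer scan distance = 3590 / 0.13 = 27615.4 mm.
Laser time per layer = 27615.4 / 1520 = 18.168 s.
Layer cycle = 18.168 + 11.7 = 29.868 s.
Total: 4720 × 29.868 s = 140976.96 s → 39.16 hours.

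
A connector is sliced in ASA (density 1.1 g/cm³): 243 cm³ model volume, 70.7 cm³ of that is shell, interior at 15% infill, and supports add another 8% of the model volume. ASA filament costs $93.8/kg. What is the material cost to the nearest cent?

$11.97

Volume inside the shell = 243 − 70.7 = 172.3 cm³.
Infill volume = 0.15 × 172.3 = 25.845 cm³.
Support = 0.08 × 243 = 19.44 cm³.
Deposited volume: 70.7 + 25.845 + 19.44 → 115.985 cm³.
Mass = 115.985 × 1.1, so 127.5835 g.
Cost = 127.5835 g / 1000 × $93.8/kg = $11.97.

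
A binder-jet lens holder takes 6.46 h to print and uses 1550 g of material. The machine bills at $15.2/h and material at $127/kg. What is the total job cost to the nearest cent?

Time charge: 15.2 × 6.46 → $98.192.
Material charge = 127 × 1550/1000, so $196.85.
Job cost: 98.192 + 196.85 = 295.042 ≈ $295.04.

$295.04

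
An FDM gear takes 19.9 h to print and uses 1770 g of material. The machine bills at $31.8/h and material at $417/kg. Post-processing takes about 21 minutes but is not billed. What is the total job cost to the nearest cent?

Machine cost: 31.8 × 19.9 → $632.82.
Material charge: 417 × 1770/1000 → $738.09.
Job cost: 632.82 + 738.09 = $1370.91.

$1370.91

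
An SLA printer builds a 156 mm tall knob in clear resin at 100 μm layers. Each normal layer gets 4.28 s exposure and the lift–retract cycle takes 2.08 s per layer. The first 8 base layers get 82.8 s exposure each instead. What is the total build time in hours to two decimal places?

Layer count = ceil(156 / 0.1) = 1560.
Bottom layers = 8 × (82.8 + 2.08), so 679.04 s.
Regular layers = 1552 × (4.28 + 2.08), so 9870.72 s.
Total = 679.04 + 9870.72 = 10549.76 s = 2.93 hours.

2.93 hours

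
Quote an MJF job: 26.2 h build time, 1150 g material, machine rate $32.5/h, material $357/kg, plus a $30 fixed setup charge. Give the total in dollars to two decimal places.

Machine cost = 32.5 × 26.2 = $851.50.
Material charge: 357 × 1150/1000 → $410.55.
Adding setup: 851.50 + 410.55 + 30 → $1292.05.

$1292.05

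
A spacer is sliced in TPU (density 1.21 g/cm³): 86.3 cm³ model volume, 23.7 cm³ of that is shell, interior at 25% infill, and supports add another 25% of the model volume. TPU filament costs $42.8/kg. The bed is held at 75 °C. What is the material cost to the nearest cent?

$3.16

Volume inside the shell = 86.3 − 23.7 = 62.6 cm³.
Infill deposited = 0.25 × 62.6, so 15.65 cm³.
Support = 0.25 × 86.3, so 21.575 cm³.
Deposited volume = 23.7 + 15.65 + 21.575, so 60.925 cm³.
Mass = 60.925 × 1.21, so 73.71925 g.
At $42.8/kg: 73.71925/1000 × 42.8 = $3.16.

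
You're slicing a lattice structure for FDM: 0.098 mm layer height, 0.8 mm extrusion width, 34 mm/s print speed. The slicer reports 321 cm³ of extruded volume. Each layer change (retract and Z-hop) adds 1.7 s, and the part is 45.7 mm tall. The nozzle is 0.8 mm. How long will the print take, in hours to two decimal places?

33.67 hours

Line area = 0.098 × 0.8, so 0.0784 mm².
Total extruded path = 321000/0.0784 = 4094387.8 mm.
Time extruding = 4094387.8 / 34 = 120423.2 s.
Layers = ⌈45.7/0.098⌉ = 467.
Non-print overhead = 467 × 1.7, so 793.9 s.
Altogether 120423.2 + 793.9 = 121217.1 s, i.e. 33.67 hours.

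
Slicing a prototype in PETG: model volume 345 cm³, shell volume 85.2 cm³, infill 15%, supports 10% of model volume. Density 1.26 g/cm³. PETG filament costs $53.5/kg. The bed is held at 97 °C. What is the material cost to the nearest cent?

$10.70

Interior volume = 345 − 85.2 = 259.8 cm³.
Infill deposited: 0.15 × 259.8 → 38.97 cm³.
Support: 0.10 × 345 → 34.5 cm³.
Deposited volume = 85.2 + 38.97 + 34.5, so 158.67 cm³.
Mass = 158.67 × 1.26 = 199.9242 g.
Cost = 199.9242 g / 1000 × $53.5/kg = $10.70.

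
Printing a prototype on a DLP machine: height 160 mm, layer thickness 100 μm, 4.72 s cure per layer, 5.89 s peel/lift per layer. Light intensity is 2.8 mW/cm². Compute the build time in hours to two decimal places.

4.72 hours

Number of layers: 160 / 0.1 → 1600 (rounded up).
Each layer takes = 4.72 + 5.89 = 10.61 s.
Total = 1600 × 10.61 = 16976 s = 4.72 hours.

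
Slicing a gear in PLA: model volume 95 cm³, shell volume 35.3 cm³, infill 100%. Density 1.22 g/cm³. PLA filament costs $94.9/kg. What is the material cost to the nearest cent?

Volume inside the shell: 95 − 35.3 → 59.7 cm³.
Infill volume = 1.00 × 59.7 = 59.7 cm³.
Total extruded: 35.3 + 59.7 → 95 cm³.
Mass = 95 × 1.22 = 115.9 g.
At $94.9/kg: 115.9/1000 × 94.9 = $11.00.

$11.00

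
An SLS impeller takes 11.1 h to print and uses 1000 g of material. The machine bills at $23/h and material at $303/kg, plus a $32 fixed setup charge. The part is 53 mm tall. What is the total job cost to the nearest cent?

Machine cost: 23 × 11.1 → $255.30.
Feedstock cost = 303 × 1000/1000, so $303.00.
Total = 255.30 + 303.00 + 32 = $590.30.

$590.30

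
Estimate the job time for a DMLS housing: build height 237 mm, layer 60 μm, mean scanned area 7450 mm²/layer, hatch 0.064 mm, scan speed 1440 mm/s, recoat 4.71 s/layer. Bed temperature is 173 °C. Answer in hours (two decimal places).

93.86 hours

Layers = ⌈237/0.06⌉ = 3950.
Hatch length per layer: 7450 / 0.064 → 116406.3 mm.
Per-layer scan time = 116406.3 / 1440 = 80.8377 s.
Time per layer: 80.8377 + 4.71 → 85.5477 s.
Build time = 3950 × 85.5477 = 337913.415 s = 93.86 hours.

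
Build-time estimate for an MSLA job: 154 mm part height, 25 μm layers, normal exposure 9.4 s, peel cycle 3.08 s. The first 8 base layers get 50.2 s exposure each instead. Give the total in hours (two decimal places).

21.45 hours

Number of layers: 154 / 0.025 → 6160 (rounded up).
Bottom layers = 8 × (50.2 + 3.08), so 426.24 s.
Regular layers = 6152 × (9.4 + 3.08), so 76776.96 s.
Sum: 426.24 + 76776.96 = 77203.2 s → 21.45 hours.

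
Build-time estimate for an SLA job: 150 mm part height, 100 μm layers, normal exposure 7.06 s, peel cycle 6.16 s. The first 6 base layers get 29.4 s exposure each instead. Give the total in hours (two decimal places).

Number of layers: 150 / 0.1 → 1500 (rounded up).
Burn-in layers = 6 × (29.4 + 6.16), so 213.36 s.
Remaining layers: 1494 × (7.06 + 6.16) → 19750.68 s.
Sum: 213.36 + 19750.68 = 19964.04 s → 5.55 hours.

5.55 hours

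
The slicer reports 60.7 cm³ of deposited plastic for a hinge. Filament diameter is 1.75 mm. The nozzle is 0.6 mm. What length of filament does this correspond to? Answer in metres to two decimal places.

A = π r² = π × 0.875² = 2.4053 mm².
Length = 60.7 cm³ / 2.4053 mm² = 60700 / 2.4053 = 25235.94 mm = 25.24 m.

25.24 m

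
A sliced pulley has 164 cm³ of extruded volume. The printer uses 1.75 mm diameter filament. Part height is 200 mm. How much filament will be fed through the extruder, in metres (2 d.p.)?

Cross-section of 1.75 mm filament: π·(1.75/2)² = 2.4053 mm².
L = 164000 mm³ / 2.4053 mm² = 68182.76 mm, i.e. 68.18 m.

68.18 m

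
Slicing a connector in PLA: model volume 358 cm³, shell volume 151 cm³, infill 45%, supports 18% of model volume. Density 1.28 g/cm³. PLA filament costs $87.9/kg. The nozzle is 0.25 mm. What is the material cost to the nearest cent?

$34.72

Interior volume = 358 − 151, so 207 cm³.
Infill volume = 0.45 × 207, so 93.15 cm³.
Support = 0.18 × 358 = 64.44 cm³.
Total printed volume: 151 + 93.15 + 64.44 → 308.59 cm³.
Mass = 308.59 × 1.28, so 394.9952 g.
Cost = 394.9952 g / 1000 × $87.9/kg = $34.72.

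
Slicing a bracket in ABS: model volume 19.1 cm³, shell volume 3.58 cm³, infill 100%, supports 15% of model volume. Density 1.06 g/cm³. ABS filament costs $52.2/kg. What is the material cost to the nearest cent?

$1.22

Infill region = 19.1 − 3.58, so 15.52 cm³.
Infill deposited = 1.00 × 15.52 = 15.52 cm³.
Support: 0.15 × 19.1 → 2.865 cm³.
Total printed volume = 3.58 + 15.52 + 2.865 = 21.965 cm³.
Mass = 21.965 × 1.06 = 23.2829 g.
At $52.2/kg: 23.2829/1000 × 52.2 = $1.22.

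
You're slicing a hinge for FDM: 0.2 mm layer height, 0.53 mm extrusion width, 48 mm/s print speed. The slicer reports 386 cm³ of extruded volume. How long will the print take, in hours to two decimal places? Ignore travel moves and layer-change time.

Extrusion cross-section: 0.2 × 0.53 → 0.106 mm².
Path length: 386000 mm³ / 0.106 mm² → 3641509.4 mm.
Extrusion time: 3641509.4 / 48 → 75864.8 s.
That's 75864.8 s → 21.07 hours.

21.07 hours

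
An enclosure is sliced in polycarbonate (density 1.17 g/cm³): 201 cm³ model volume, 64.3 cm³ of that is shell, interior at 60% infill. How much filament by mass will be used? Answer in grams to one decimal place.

171.2 g

Volume inside the shell = 201 − 64.3 = 136.7 cm³.
Infill deposited: 0.60 × 136.7 → 82.02 cm³.
Total extruded = 64.3 + 82.02, so 146.32 cm³.
Mass: 146.32 × 1.17 → 171.1944 g.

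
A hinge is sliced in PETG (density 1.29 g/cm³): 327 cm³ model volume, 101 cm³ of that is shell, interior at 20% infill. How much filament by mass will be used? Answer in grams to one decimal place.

188.6 g

Volume inside the shell = 327 − 101 = 226 cm³.
Infill deposited = 0.20 × 226 = 45.2 cm³.
Total extruded: 101 + 45.2 → 146.2 cm³.
Mass: 146.2 × 1.29 → 188.598 g.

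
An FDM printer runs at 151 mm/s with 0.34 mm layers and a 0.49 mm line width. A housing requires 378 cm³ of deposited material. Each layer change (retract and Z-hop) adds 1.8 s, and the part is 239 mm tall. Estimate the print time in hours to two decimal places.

Extrusion cross-section = 0.34 × 0.49 = 0.1666 mm².
Total extruded path = 378000/0.1666 = 2268907.6 mm.
Extrusion time = 2268907.6 / 151 = 15025.9 s.
Layers = ⌈239/0.34⌉ = 703.
Z-hop total: 703 × 1.8 → 1265.4 s.
Total = 15025.9 + 1265.4 = 16291.3 s = 4.53 hours.

4.53 hours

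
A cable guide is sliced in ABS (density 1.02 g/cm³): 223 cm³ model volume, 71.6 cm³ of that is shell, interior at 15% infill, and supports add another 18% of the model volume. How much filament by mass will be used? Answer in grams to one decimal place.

Volume inside the shell = 223 − 71.6 = 151.4 cm³.
Deposited infill = 0.15 × 151.4 = 22.71 cm³.
Support: 0.18 × 223 → 40.14 cm³.
Deposited volume: 71.6 + 22.71 + 40.14 → 134.45 cm³.
Mass: 134.45 × 1.02 → 137.139 g.

137.1 g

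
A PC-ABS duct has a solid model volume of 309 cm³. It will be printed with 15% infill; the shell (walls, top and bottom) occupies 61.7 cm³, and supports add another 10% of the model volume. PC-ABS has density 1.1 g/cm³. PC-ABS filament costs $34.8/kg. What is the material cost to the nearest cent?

$4.96

Infill region = 309 − 61.7, so 247.3 cm³.
Infill volume = 0.15 × 247.3 = 37.095 cm³.
Support: 0.10 × 309 → 30.9 cm³.
Total extruded = 61.7 + 37.095 + 30.9, so 129.695 cm³.
Mass = 129.695 × 1.1, so 142.6645 g.
At $34.8/kg: 142.6645/1000 × 34.8 = $4.96.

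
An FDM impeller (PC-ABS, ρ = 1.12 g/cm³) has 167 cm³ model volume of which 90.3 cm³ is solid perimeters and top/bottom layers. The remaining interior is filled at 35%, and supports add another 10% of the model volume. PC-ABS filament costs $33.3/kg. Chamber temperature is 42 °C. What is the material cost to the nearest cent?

$4.99

Interior volume = 167 − 90.3 = 76.7 cm³.
Infill deposited = 0.35 × 76.7, so 26.845 cm³.
Support = 0.10 × 167, so 16.7 cm³.
Total extruded: 90.3 + 26.845 + 16.7 → 133.845 cm³.
Mass = 133.845 × 1.12 = 149.9064 g.
Cost = 149.9064 g / 1000 × $33.3/kg = $4.99.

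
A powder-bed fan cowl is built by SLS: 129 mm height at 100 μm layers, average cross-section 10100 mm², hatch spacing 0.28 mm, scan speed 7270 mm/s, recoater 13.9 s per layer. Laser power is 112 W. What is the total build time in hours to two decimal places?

Layer count = ceil(129 / 0.1) = 1290.
Hatch length per layer: 10100 / 0.28 → 36071.4 mm.
Per-layer scan time: 36071.4 / 7270 → 4.9617 s.
Time per layer = 4.9617 + 13.9 = 18.8617 s.
1290 layers × 18.8617 s/layer = 24331.593 s, i.e. 6.76 hours.

6.76 hours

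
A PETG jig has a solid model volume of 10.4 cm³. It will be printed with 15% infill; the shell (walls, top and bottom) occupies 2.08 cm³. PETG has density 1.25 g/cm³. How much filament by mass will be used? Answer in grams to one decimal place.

4.2 g

Volume inside the shell = 10.4 − 2.08 = 8.32 cm³.
Infill deposited = 0.15 × 8.32, so 1.248 cm³.
Total printed volume = 2.08 + 1.248 = 3.328 cm³.
Mass = 3.328 × 1.25, so 4.16 g.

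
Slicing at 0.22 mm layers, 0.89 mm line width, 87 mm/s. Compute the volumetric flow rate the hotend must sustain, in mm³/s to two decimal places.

17.03

Extrusion cross-section = 0.22 × 0.89 = 0.1958 mm².
Q = v·A = 87 × 0.1958 = 17.03 mm³/s.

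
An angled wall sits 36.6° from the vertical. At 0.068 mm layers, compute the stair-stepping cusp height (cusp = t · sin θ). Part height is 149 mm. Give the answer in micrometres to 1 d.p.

sin(36.6°) = 0.5962, so cusp = 0.068 × 0.5962 = 0.040542 mm → 40.5 μm.

40.5 μm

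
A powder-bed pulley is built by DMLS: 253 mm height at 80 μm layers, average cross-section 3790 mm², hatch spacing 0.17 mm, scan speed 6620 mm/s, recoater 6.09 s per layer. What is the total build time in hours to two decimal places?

Number of layers: 253 / 0.08 → 3163 (rounded up).
Scan path per layer = 3790 / 0.17, so 22294.1 mm.
Laser time per layer = 22294.1 / 6620 = 3.3677 s.
Layer cycle = 3.3677 + 6.09, so 9.4577 s.
Build time = 3163 × 9.4577 = 29914.7051 s = 8.31 hours.

8.31 hours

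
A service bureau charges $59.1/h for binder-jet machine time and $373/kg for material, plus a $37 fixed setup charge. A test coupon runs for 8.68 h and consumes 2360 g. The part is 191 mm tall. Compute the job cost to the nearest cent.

Time charge: 59.1 × 8.68 → $512.988.
Material cost: 373 × 2360/1000 → $880.28.
Adding setup: 512.988 + 880.28 + 37 → 1430.268 ≈ $1430.27.

$1430.27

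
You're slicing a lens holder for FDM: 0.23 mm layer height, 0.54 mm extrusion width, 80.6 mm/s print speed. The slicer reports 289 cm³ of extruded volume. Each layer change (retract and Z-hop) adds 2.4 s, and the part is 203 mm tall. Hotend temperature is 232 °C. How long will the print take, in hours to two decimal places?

Extrusion cross-section = 0.23 × 0.54 = 0.1242 mm².
Toolpath length = 289 cm³ / 0.1242 mm² = 289000 / 0.1242 = 2326892.1 mm.
Time extruding: 2326892.1 / 80.6 → 28869.6 s.
Layers = ⌈203/0.23⌉ = 883.
Layer-change overhead = 883 × 2.4, so 2119.2 s.
Altogether 28869.6 + 2119.2 = 30988.8 s, i.e. 8.61 hours.

8.61 hours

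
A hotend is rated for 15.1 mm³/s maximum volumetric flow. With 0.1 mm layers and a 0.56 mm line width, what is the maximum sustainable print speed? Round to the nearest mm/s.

A = 0.1 × 0.56 = 0.056 mm².
Max speed = 15.1 / 0.056 = 269.64 ≈ 270 mm/s.

270 mm/s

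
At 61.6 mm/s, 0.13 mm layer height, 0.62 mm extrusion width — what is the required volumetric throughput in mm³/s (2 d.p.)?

4.96

A = 0.13 × 0.62, so 0.0806 mm².
Q = v·A = 61.6 × 0.0806 = 4.96 mm³/s.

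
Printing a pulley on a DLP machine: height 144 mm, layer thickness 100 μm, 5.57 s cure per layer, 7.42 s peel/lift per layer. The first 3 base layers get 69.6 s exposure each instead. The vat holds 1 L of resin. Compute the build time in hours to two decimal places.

5.25 hours

Layers = ⌈144/0.1⌉ = 1440.
Bottom layers = 3 × (69.6 + 7.42) = 231.06 s.
Normal layers = 1437 × (5.57 + 7.42) = 18666.63 s.
Total = 231.06 + 18666.63 = 18897.69 s = 5.25 hours.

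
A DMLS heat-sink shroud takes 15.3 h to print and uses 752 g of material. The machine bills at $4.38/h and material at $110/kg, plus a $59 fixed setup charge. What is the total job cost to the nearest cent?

Time charge = 4.38 × 15.3 = $67.014.
Material charge: 110 × 752/1000 → $82.72.
Adding setup: 67.014 + 82.72 + 59 → 208.734 ≈ $208.73.

$208.73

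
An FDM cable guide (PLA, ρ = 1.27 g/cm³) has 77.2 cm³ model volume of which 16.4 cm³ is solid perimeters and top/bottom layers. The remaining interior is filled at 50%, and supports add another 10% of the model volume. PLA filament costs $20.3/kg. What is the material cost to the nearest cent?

Interior volume = 77.2 − 16.4, so 60.8 cm³.
Infill deposited = 0.50 × 60.8 = 30.4 cm³.
Support = 0.10 × 77.2, so 7.72 cm³.
Total extruded = 16.4 + 30.4 + 7.72, so 54.52 cm³.
Mass: 54.52 × 1.27 → 69.2404 g.
Cost = 69.2404 g / 1000 × $20.3/kg = $1.41.

$1.41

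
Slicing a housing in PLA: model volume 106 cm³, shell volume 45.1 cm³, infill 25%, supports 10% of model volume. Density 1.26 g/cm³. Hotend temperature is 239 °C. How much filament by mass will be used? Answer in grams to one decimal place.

Infill region = 106 − 45.1, so 60.9 cm³.
Infill volume = 0.25 × 60.9, so 15.225 cm³.
Support = 0.10 × 106, so 10.6 cm³.
Total printed volume: 45.1 + 15.225 + 10.6 → 70.925 cm³.
Mass: 70.925 × 1.26 → 89.3655 g.

89.4 g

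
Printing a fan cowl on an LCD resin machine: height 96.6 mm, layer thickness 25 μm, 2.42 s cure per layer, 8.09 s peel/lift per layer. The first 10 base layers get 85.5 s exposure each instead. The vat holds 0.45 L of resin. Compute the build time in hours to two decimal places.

Layers = ⌈96.6/0.025⌉ = 3864.
Burn-in layers = 10 × (85.5 + 8.09), so 935.9 s.
Normal layers = 3854 × (2.42 + 8.09) = 40505.54 s.
Sum: 935.9 + 40505.54 = 41441.44 s → 11.51 hours.

11.51 hours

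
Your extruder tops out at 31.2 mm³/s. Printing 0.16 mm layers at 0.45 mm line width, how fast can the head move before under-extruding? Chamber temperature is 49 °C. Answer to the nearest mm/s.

433 mm/s

Bead cross-section = 0.16 × 0.45 = 0.072 mm².
v_max = Q/A = 31.2/0.072 = 433.33 mm/s → 433 mm/s.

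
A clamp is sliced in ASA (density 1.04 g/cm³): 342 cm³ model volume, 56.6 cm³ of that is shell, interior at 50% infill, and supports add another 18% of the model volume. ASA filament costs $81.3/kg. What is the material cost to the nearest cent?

$22.06

Volume inside the shell = 342 − 56.6, so 285.4 cm³.
Deposited infill: 0.50 × 285.4 → 142.7 cm³.
Support = 0.18 × 342, so 61.56 cm³.
Deposited volume = 56.6 + 142.7 + 61.56 = 260.86 cm³.
Mass: 260.86 × 1.04 → 271.2944 g.
Cost = 271.2944 g / 1000 × $81.3/kg = $22.06.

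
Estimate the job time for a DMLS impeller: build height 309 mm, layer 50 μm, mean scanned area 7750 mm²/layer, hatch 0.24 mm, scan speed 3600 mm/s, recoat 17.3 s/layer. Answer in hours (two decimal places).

Number of layers: 309 / 0.05 → 6180 (rounded up).
Hatch length per layer = 7750 / 0.24, so 32291.7 mm.
Laser time per layer = 32291.7 / 3600 = 8.9699 s.
Per-layer time = 8.9699 + 17.3 = 26.2699 s.
Build time = 6180 × 26.2699 = 162347.982 s = 45.10 hours.

45.10 hours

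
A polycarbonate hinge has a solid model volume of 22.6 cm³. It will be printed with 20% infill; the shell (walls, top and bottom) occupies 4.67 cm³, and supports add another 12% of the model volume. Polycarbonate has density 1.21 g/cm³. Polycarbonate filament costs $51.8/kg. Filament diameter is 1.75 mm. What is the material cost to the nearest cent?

$0.69

Infill region: 22.6 − 4.67 → 17.93 cm³.
Deposited infill = 0.20 × 17.93 = 3.586 cm³.
Support: 0.12 × 22.6 → 2.712 cm³.
Total printed volume = 4.67 + 3.586 + 2.712, so 10.968 cm³.
Mass: 10.968 × 1.21 → 13.27128 g.
At $51.8/kg: 13.27128/1000 × 51.8 = $0.69.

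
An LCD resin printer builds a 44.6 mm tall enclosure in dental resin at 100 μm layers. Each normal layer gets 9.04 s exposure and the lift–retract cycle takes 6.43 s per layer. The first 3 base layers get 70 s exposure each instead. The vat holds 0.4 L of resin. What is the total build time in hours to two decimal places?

1.97 hours

Number of layers: 44.6 / 0.1 → 446 (rounded up).
Bottom layers: 3 × (70 + 6.43) → 229.29 s.
Normal layers = 443 × (9.04 + 6.43), so 6853.21 s.
Total = 229.29 + 6853.21 = 7082.5 s = 1.97 hours.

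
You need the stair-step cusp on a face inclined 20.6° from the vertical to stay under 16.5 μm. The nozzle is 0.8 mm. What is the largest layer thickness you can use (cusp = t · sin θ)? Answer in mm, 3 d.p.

0.047 mm

t = h_c / sin θ = 0.0165 / 0.3518 = 0.047 mm.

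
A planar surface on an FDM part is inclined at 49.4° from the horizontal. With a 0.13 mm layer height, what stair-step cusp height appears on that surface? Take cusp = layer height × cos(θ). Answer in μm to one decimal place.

84.6 μm

h_c = t·cos θ = 0.13 × 0.6508 = 0.084604 mm (84.6 μm).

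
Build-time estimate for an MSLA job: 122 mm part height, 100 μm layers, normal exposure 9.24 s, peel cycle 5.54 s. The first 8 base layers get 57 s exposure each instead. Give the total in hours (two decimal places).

Layer count = ceil(122 / 0.1) = 1220.
Burn-in layers: 8 × (57 + 5.54) → 500.32 s.
Remaining layers = 1212 × (9.24 + 5.54) = 17913.36 s.
Sum: 500.32 + 17913.36 = 18413.68 s → 5.11 hours.

5.11 hours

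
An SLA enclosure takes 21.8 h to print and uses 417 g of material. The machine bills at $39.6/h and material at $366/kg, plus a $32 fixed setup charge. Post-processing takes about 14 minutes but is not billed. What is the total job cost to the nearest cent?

$1047.90

Machine-time cost = 39.6 × 21.8 = $863.28.
Material charge = 366 × 417/1000, so $152.622.
Total = 863.28 + 152.622 + 32 = 1047.902 ≈ $1047.90.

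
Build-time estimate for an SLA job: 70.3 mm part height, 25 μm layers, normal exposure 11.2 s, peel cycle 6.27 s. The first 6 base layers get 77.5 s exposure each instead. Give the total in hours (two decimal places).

13.76 hours

Layers = ⌈70.3/0.025⌉ = 2812.
Base layers: 6 × (77.5 + 6.27) → 502.62 s.
Regular layers: 2806 × (11.2 + 6.27) → 49020.82 s.
Total = 502.62 + 49020.82 = 49523.44 s = 13.76 hours.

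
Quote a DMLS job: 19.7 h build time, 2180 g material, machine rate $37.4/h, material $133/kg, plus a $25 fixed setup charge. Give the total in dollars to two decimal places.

Time charge = 37.4 × 19.7 = $736.78.
Feedstock cost = 133 × 2180/1000, so $289.94.
Adding setup: 736.78 + 289.94 + 25 → $1051.72.

$1051.72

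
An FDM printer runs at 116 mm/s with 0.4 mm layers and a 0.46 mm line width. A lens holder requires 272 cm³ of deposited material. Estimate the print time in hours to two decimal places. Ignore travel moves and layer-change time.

Extrusion cross-section: 0.4 × 0.46 → 0.184 mm².
Path length: 272000 mm³ / 0.184 mm² → 1478260.9 mm.
Time extruding = 1478260.9 / 116, so 12743.6 s.
That's 12743.6 s → 3.54 hours.

3.54 hours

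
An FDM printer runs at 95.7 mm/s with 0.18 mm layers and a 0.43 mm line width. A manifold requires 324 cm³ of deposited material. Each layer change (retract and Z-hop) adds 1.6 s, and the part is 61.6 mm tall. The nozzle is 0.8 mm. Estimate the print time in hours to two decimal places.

Extrusion cross-section = 0.18 × 0.43, so 0.0774 mm².
Total extruded path = 324000/0.0774 = 4186046.5 mm.
Time extruding = 4186046.5 / 95.7, so 43741.3 s.
Layers = ⌈61.6/0.18⌉ = 343.
Z-hop total = 343 × 1.6 = 548.8 s.
Altogether 43741.3 + 548.8 = 44290.1 s, i.e. 12.30 hours.

12.30 hours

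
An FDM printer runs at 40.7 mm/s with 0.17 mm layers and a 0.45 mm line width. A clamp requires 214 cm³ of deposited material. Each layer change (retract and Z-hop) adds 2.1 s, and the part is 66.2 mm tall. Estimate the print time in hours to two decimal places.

Line area: 0.17 × 0.45 → 0.0765 mm².
Path length: 214000 mm³ / 0.0765 mm² → 2797385.6 mm.
Time extruding = 2797385.6 / 40.7, so 68731.8 s.
Number of layers: 66.2 / 0.17 → 390 (rounded up).
Non-print overhead = 390 × 2.1 = 819 s.
Total = 68731.8 + 819 = 69550.8 s = 19.32 hours.

19.32 hours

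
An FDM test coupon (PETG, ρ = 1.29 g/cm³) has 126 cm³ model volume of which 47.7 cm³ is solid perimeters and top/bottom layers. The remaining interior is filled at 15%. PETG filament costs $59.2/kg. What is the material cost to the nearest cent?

Infill region = 126 − 47.7, so 78.3 cm³.
Infill volume = 0.15 × 78.3, so 11.745 cm³.
Deposited volume = 47.7 + 11.745 = 59.445 cm³.
Mass = 59.445 × 1.29 = 76.68405 g.
Cost = 76.68405 g / 1000 × $59.2/kg = $4.54.

$4.54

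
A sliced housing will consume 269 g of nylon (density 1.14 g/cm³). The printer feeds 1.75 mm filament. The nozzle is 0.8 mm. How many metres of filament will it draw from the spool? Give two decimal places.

98.10 m

Extruded volume: 269/1.14 = 235.9649 cm³ (235964.9 mm³).
A = π r² = π × 0.875² = 2.4053 mm².
Length = 235964.9 / 2.4053 = 98102.07 mm = 98.10 m.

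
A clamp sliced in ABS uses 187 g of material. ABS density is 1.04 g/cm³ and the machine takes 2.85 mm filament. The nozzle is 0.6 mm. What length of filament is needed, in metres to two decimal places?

28.19 m

Volume = 187 g / 1.04 g·cm⁻³ = 179.8077 cm³ = 179807.7 mm³.
Cross-section of 2.85 mm filament: π·(2.85/2)² = 6.3794 mm².
Length = 179807.7 / 6.3794 = 28185.68 mm = 28.19 m.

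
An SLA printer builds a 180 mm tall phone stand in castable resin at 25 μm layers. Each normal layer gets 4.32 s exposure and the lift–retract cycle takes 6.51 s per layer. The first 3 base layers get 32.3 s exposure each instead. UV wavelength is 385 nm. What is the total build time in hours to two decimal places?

Layers = ⌈180/0.025⌉ = 7200.
Burn-in layers: 3 × (32.3 + 6.51) → 116.43 s.
Remaining layers = 7197 × (4.32 + 6.51) = 77943.51 s.
Total = 116.43 + 77943.51 = 78059.94 s = 21.68 hours.

21.68 hours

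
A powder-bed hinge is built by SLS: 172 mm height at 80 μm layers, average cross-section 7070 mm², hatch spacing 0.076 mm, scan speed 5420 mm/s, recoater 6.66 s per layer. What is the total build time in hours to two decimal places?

14.23 hours

Layer count = ceil(172 / 0.08) = 2150.
Scan path per layer = 7070 / 0.076, so 93026.3 mm.
Per-layer scan time: 93026.3 / 5420 → 17.1635 s.
Per-layer time: 17.1635 + 6.66 → 23.8235 s.
2150 layers × 23.8235 s/layer = 51220.525 s, i.e. 14.23 hours.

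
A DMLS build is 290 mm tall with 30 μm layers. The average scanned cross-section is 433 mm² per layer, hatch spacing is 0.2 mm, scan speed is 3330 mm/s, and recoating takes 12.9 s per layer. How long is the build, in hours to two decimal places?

36.39 hours

Layers = ⌈290/0.03⌉ = 9667.
Scan path per layer = 433 / 0.2 = 2165 mm.
Per-layer scan time = 2165 / 3330, so 0.6502 s.
Per-layer time = 0.6502 + 12.9 = 13.5502 s.
9667 layers × 13.5502 s/layer = 130989.7834 s, i.e. 36.39 hours.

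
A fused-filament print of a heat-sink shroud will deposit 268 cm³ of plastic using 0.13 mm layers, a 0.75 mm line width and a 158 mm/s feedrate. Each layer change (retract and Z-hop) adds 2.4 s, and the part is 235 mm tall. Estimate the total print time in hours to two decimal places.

6.04 hours

Line area: 0.13 × 0.75 → 0.0975 mm².
Total extruded path = 268000/0.0975 = 2748717.9 mm.
Print-move time: 2748717.9 / 158 → 17396.9 s.
Number of layers: 235 / 0.13 → 1808 (rounded up).
Z-hop total: 1808 × 2.4 → 4339.2 s.
Total = 17396.9 + 4339.2 = 21736.1 s = 6.04 hours.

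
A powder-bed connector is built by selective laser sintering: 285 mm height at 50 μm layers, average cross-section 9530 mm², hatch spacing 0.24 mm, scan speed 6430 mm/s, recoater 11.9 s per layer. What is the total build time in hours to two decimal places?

Layer count = ceil(285 / 0.05) = 5700.
Scan path per layer: 9530 / 0.24 → 39708.3 mm.
Scan time per layer: 39708.3 / 6430 → 6.1755 s.
Layer cycle: 6.1755 + 11.9 → 18.0755 s.
Build time = 5700 × 18.0755 = 103030.35 s = 28.62 hours.

28.62 hours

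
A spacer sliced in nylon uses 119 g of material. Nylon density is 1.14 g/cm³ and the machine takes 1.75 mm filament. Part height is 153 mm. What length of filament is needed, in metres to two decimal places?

43.40 m

Extruded volume: 119/1.14 = 104.386 cm³ (104386 mm³).
A = π r² = π × 0.875² = 2.4053 mm².
L = V/A = 104386/2.4053 = 43398.33 mm → 43.40 m.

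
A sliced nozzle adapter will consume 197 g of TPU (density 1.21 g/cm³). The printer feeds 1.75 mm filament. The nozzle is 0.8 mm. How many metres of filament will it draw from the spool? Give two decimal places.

Volume = 197 g / 1.21 g·cm⁻³ = 162.8099 cm³ = 162809.9 mm³.
Filament cross-section = π × (1.75/2)² = 2.4053 mm².
L = V/A = 162809.9/2.4053 = 67687.98 mm → 67.69 m.

67.69 m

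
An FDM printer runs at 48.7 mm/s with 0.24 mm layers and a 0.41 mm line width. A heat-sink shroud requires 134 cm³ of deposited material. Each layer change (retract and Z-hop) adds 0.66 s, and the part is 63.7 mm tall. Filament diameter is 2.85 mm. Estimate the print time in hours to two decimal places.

Bead cross-section = 0.24 × 0.41 = 0.0984 mm².
Total extruded path = 134000/0.0984 = 1361788.6 mm.
Time extruding: 1361788.6 / 48.7 → 27962.8 s.
Layers = ⌈63.7/0.24⌉ = 266.
Layer-change overhead = 266 × 0.66, so 175.56 s.
Total = 27962.8 + 175.56 = 28138.36 s = 7.82 hours.

7.82 hours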